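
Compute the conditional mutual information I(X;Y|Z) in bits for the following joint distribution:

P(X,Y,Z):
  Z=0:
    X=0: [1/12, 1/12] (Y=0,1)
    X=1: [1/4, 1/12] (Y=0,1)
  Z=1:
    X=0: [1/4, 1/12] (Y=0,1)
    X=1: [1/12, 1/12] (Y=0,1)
0.0441 bits

Conditional mutual information: I(X;Y|Z) = H(X|Z) + H(Y|Z) - H(X,Y|Z)

H(Z) = 1.0000
H(X,Z) = 1.9183 → H(X|Z) = 0.9183
H(Y,Z) = 1.9183 → H(Y|Z) = 0.9183
H(X,Y,Z) = 2.7925 → H(X,Y|Z) = 1.7925

I(X;Y|Z) = 0.9183 + 0.9183 - 1.7925 = 0.0441 bits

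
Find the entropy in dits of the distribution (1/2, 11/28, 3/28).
0.4139 dits

Shannon entropy is H(X) = -Σ p(x) log p(x).

For P = (1/2, 11/28, 3/28):
H = -1/2 × log_10(1/2) -11/28 × log_10(11/28) -3/28 × log_10(3/28)
H = 0.4139 dits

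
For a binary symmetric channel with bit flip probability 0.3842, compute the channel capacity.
0.0390 bits

For a binary symmetric channel (BSC) with error probability p:
Capacity C = 1 - H(p) bits per symbol

where H(p) = -p log₂(p) - (1-p) log₂(1-p) is the binary entropy function.

H(0.3842) = 0.9610 bits
C = 1 - 0.9610 = 0.0390 bits per symbol

This means we can reliably transmit up to 0.0390 bits of information per channel use.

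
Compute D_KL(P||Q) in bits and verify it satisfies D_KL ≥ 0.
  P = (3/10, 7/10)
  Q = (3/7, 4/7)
0.0506 bits

KL divergence satisfies the Gibbs inequality: D_KL(P||Q) ≥ 0 for all distributions P, Q.

D_KL(P||Q) = Σ p(x) log(p(x)/q(x))
Term by term:
  x=0: 3/10 × log_2[(3/10)/(3/7)] = -0.1544
  x=1: 7/10 × log_2[(7/10)/(4/7)] = 0.2049
D_KL(P||Q) = 0.0506 bits

D_KL(P||Q) = 0.0506 ≥ 0 ✓

This non-negativity is a fundamental property: relative entropy cannot be negative because it measures how different Q is from P.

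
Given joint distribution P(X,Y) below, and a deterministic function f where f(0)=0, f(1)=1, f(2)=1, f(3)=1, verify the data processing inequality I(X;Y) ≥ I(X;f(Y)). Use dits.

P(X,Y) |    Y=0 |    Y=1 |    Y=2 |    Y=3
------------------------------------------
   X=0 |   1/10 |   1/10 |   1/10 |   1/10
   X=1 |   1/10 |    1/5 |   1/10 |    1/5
I(X;Y) = 0.0060, I(X;f(Y)) = 0.0022, inequality holds: 0.0060 ≥ 0.0022

Data Processing Inequality: For any Markov chain X → Y → Z, we have I(X;Y) ≥ I(X;Z).

Here Z = f(Y) is a deterministic function of Y, forming X → Y → Z.

Original I(X;Y) = 0.0060 dits

After applying f:
P(X,Z) where Z=f(Y):
- P(X,Z=0) = P(X,Y=0)
- P(X,Z=1) = P(X,Y=1) + P(X,Y=2) + P(X,Y=3)

I(X;Z) = I(X;f(Y)) = 0.0022 dits

Verification: 0.0060 ≥ 0.0022 ✓

Information cannot be created by processing; the function f can only lose information about X.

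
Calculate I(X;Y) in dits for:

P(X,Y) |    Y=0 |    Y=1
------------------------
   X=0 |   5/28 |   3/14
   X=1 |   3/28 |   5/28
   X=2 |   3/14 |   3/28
0.0125 dits

Mutual information: I(X;Y) = H(X) + H(Y) - H(X,Y)

Marginals:
P(X) = (11/28, 2/7, 9/28), H(X) = 0.4733 dits
P(Y) = (1/2, 1/2), H(Y) = 0.3010 dits

Joint entropy: H(X,Y) = 0.7618 dits

I(X;Y) = 0.4733 + 0.3010 - 0.7618 = 0.0125 dits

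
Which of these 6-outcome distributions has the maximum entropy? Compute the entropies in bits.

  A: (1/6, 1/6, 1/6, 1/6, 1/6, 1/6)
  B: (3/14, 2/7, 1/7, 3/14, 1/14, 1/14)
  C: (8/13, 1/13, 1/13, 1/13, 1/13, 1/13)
A

For a discrete distribution over n outcomes, entropy is maximized by the uniform distribution.

Computing entropies:
H(A) = 2.5850 bits
H(B) = 2.4138 bits
H(C) = 1.8543 bits

The uniform distribution (where all probabilities equal 1/6) achieves the maximum entropy of log_2(6) = 2.5850 bits.

Distribution A has the highest entropy.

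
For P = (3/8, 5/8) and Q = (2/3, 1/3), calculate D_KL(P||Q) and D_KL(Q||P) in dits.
D_KL(P||Q) = 0.0769, D_KL(Q||P) = 0.0756

KL divergence is not symmetric: D_KL(P||Q) ≠ D_KL(Q||P) in general.

D_KL(P||Q) = 0.0769 dits
D_KL(Q||P) = 0.0756 dits

No, they are not equal!

This asymmetry is why KL divergence is not a true distance metric.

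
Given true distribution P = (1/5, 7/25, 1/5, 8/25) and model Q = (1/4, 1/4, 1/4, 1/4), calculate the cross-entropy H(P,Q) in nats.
1.3863 nats

Cross-entropy: H(P,Q) = -Σ p(x) log q(x)

Alternatively: H(P,Q) = H(P) + D_KL(P||Q)
H(P) = 1.3648 nats
D_KL(P||Q) = 0.0215 nats

H(P,Q) = 1.3648 + 0.0215 = 1.3863 nats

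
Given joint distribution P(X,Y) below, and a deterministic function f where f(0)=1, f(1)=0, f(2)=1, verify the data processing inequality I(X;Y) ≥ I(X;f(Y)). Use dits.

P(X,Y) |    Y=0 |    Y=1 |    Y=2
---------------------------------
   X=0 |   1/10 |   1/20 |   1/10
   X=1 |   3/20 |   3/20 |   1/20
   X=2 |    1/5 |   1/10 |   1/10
I(X;Y) = 0.0156, I(X;f(Y)) = 0.0095, inequality holds: 0.0156 ≥ 0.0095

Data Processing Inequality: For any Markov chain X → Y → Z, we have I(X;Y) ≥ I(X;Z).

Here Z = f(Y) is a deterministic function of Y, forming X → Y → Z.

Original I(X;Y) = 0.0156 dits

After applying f:
P(X,Z) where Z=f(Y):
- P(X,Z=0) = P(X,Y=1)
- P(X,Z=1) = P(X,Y=0) + P(X,Y=2)

I(X;Z) = I(X;f(Y)) = 0.0095 dits

Verification: 0.0156 ≥ 0.0095 ✓

Information cannot be created by processing; the function f can only lose information about X.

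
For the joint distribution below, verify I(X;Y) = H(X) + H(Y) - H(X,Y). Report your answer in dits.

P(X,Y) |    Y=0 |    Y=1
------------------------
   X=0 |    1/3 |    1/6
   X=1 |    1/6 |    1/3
I(X;Y) = 0.0246 dits

Mutual information has multiple equivalent forms:
- I(X;Y) = H(X) - H(X|Y)
- I(X;Y) = H(Y) - H(Y|X)
- I(X;Y) = H(X) + H(Y) - H(X,Y)

Computing all quantities:
H(X) = 0.3010, H(Y) = 0.3010, H(X,Y) = 0.5775
H(X|Y) = 0.2764, H(Y|X) = 0.2764

Verification:
H(X) - H(X|Y) = 0.3010 - 0.2764 = 0.0246
H(Y) - H(Y|X) = 0.3010 - 0.2764 = 0.0246
H(X) + H(Y) - H(X,Y) = 0.3010 + 0.3010 - 0.5775 = 0.0246

All forms give I(X;Y) = 0.0246 dits. ✓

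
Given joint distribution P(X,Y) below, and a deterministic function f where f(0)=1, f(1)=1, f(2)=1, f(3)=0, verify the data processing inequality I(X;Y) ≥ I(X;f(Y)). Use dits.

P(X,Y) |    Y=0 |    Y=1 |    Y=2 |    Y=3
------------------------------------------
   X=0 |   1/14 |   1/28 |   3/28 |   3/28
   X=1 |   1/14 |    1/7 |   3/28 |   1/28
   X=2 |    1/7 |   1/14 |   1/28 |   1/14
I(X;Y) = 0.0406, I(X;f(Y)) = 0.0124, inequality holds: 0.0406 ≥ 0.0124

Data Processing Inequality: For any Markov chain X → Y → Z, we have I(X;Y) ≥ I(X;Z).

Here Z = f(Y) is a deterministic function of Y, forming X → Y → Z.

Original I(X;Y) = 0.0406 dits

After applying f:
P(X,Z) where Z=f(Y):
- P(X,Z=0) = P(X,Y=3)
- P(X,Z=1) = P(X,Y=0) + P(X,Y=1) + P(X,Y=2)

I(X;Z) = I(X;f(Y)) = 0.0124 dits

Verification: 0.0406 ≥ 0.0124 ✓

Information cannot be created by processing; the function f can only lose information about X.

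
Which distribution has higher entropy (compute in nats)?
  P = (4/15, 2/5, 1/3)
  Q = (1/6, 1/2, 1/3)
P

Computing entropies in nats:
H(P) = 1.0852
H(Q) = 1.0114

Distribution P has higher entropy.

Intuition: The distribution closer to uniform (more spread out) has higher entropy.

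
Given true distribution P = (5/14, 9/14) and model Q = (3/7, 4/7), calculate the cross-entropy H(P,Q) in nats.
0.6624 nats

Cross-entropy: H(P,Q) = -Σ p(x) log q(x)

Alternatively: H(P,Q) = H(P) + D_KL(P||Q)
H(P) = 0.6518 nats
D_KL(P||Q) = 0.0106 nats

H(P,Q) = 0.6518 + 0.0106 = 0.6624 nats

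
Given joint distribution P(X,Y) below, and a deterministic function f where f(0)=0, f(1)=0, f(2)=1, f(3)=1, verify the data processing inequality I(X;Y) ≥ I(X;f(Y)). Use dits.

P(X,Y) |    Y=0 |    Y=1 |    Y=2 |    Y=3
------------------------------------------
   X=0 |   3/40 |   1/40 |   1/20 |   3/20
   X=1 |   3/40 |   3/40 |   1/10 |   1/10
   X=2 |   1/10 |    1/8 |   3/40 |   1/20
I(X;Y) = 0.0308, I(X;f(Y)) = 0.0147, inequality holds: 0.0308 ≥ 0.0147

Data Processing Inequality: For any Markov chain X → Y → Z, we have I(X;Y) ≥ I(X;Z).

Here Z = f(Y) is a deterministic function of Y, forming X → Y → Z.

Original I(X;Y) = 0.0308 dits

After applying f:
P(X,Z) where Z=f(Y):
- P(X,Z=0) = P(X,Y=0) + P(X,Y=1)
- P(X,Z=1) = P(X,Y=2) + P(X,Y=3)

I(X;Z) = I(X;f(Y)) = 0.0147 dits

Verification: 0.0308 ≥ 0.0147 ✓

Information cannot be created by processing; the function f can only lose information about X.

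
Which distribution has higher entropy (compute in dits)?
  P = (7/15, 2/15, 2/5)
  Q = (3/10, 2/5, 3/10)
Q

Computing entropies in dits:
H(P) = 0.4303
H(Q) = 0.4729

Distribution Q has higher entropy.

Intuition: The distribution closer to uniform (more spread out) has higher entropy.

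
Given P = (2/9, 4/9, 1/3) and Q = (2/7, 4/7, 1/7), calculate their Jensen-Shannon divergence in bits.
0.0369 bits

Jensen-Shannon divergence is:
JSD(P||Q) = 0.5 × D_KL(P||M) + 0.5 × D_KL(Q||M)
where M = 0.5 × (P + Q) is the mixture distribution.

M = 0.5 × (2/9, 4/9, 1/3) + 0.5 × (2/7, 4/7, 1/7) = (0.253968, 0.507937, 5/21)

D_KL(P||M) = 0.0334 bits
D_KL(Q||M) = 0.0404 bits

JSD(P||Q) = 0.5 × 0.0334 + 0.5 × 0.0404 = 0.0369 bits

Unlike KL divergence, JSD is symmetric and bounded: 0 ≤ JSD ≤ log(2).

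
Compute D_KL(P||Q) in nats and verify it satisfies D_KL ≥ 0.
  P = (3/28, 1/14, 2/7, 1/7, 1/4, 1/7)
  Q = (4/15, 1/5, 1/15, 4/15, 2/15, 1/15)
0.4214 nats

KL divergence satisfies the Gibbs inequality: D_KL(P||Q) ≥ 0 for all distributions P, Q.

D_KL(P||Q) = Σ p(x) log(p(x)/q(x))
Term by term:
  x=0: 3/28 × log_e[(3/28)/(4/15)] = -0.0977
  x=1: 1/14 × log_e[(1/14)/(1/5)] = -0.0735
  x=2: 2/7 × log_e[(2/7)/(1/15)] = 0.4158
  x=3: 1/7 × log_e[(1/7)/(4/15)] = -0.0892
  x=4: 1/4 × log_e[(1/4)/(2/15)] = 0.1572
  x=5: 1/7 × log_e[(1/7)/(1/15)] = 0.1089
D_KL(P||Q) = 0.4214 nats

D_KL(P||Q) = 0.4214 ≥ 0 ✓

This non-negativity is a fundamental property: relative entropy cannot be negative because it measures how different Q is from P.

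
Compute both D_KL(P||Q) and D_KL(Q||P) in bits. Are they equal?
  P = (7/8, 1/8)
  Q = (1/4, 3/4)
D_KL(P||Q) = 1.2583, D_KL(Q||P) = 1.4869

KL divergence is not symmetric: D_KL(P||Q) ≠ D_KL(Q||P) in general.

D_KL(P||Q) = 1.2583 bits
D_KL(Q||P) = 1.4869 bits

No, they are not equal!

This asymmetry is why KL divergence is not a true distance metric.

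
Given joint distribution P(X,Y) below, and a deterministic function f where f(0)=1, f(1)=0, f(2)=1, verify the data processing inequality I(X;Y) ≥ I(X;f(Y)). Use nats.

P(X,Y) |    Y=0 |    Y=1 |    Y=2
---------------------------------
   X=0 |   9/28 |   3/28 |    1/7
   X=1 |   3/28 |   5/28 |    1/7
I(X;Y) = 0.0548, I(X;f(Y)) = 0.0314, inequality holds: 0.0548 ≥ 0.0314

Data Processing Inequality: For any Markov chain X → Y → Z, we have I(X;Y) ≥ I(X;Z).

Here Z = f(Y) is a deterministic function of Y, forming X → Y → Z.

Original I(X;Y) = 0.0548 nats

After applying f:
P(X,Z) where Z=f(Y):
- P(X,Z=0) = P(X,Y=1)
- P(X,Z=1) = P(X,Y=0) + P(X,Y=2)

I(X;Z) = I(X;f(Y)) = 0.0314 nats

Verification: 0.0548 ≥ 0.0314 ✓

Information cannot be created by processing; the function f can only lose information about X.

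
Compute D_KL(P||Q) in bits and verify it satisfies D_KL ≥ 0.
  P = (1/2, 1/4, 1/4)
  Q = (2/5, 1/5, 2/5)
0.0719 bits

KL divergence satisfies the Gibbs inequality: D_KL(P||Q) ≥ 0 for all distributions P, Q.

D_KL(P||Q) = Σ p(x) log(p(x)/q(x))
Term by term:
  x=0: 1/2 × log_2[(1/2)/(2/5)] = 0.1610
  x=1: 1/4 × log_2[(1/4)/(1/5)] = 0.0805
  x=2: 1/4 × log_2[(1/4)/(2/5)] = -0.1695
D_KL(P||Q) = 0.0719 bits

D_KL(P||Q) = 0.0719 ≥ 0 ✓

This non-negativity is a fundamental property: relative entropy cannot be negative because it measures how different Q is from P.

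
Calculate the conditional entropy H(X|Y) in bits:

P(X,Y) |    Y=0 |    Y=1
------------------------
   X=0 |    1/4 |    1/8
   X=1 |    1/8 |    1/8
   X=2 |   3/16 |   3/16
1.5419 bits

Using the chain rule: H(X|Y) = H(X,Y) - H(Y)

First, compute H(X,Y) = 2.5306 bits

Marginal P(Y) = (9/16, 7/16)
H(Y) = 0.9887 bits

H(X|Y) = H(X,Y) - H(Y) = 2.5306 - 0.9887 = 1.5419 bits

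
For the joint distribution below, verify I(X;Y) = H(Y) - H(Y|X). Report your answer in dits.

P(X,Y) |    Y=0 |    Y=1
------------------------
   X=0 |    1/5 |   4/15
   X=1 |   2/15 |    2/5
I(X;Y) = 0.0078 dits

Mutual information has multiple equivalent forms:
- I(X;Y) = H(X) - H(X|Y)
- I(X;Y) = H(Y) - H(Y|X)
- I(X;Y) = H(X) + H(Y) - H(X,Y)

Computing all quantities:
H(X) = 0.3001, H(Y) = 0.2764, H(X,Y) = 0.5687
H(X|Y) = 0.2923, H(Y|X) = 0.2687

Verification:
H(X) - H(X|Y) = 0.3001 - 0.2923 = 0.0078
H(Y) - H(Y|X) = 0.2764 - 0.2687 = 0.0078
H(X) + H(Y) - H(X,Y) = 0.3001 + 0.2764 - 0.5687 = 0.0078

All forms give I(X;Y) = 0.0078 dits. ✓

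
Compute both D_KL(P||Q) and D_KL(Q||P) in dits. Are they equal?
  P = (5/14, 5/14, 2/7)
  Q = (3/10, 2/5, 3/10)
D_KL(P||Q) = 0.0034, D_KL(Q||P) = 0.0033

KL divergence is not symmetric: D_KL(P||Q) ≠ D_KL(Q||P) in general.

D_KL(P||Q) = 0.0034 dits
D_KL(Q||P) = 0.0033 dits

No, they are not equal!

This asymmetry is why KL divergence is not a true distance metric.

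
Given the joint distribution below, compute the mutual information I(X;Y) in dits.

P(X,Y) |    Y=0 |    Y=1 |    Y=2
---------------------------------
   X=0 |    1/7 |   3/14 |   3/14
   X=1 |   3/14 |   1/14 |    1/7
0.0180 dits

Mutual information: I(X;Y) = H(X) + H(Y) - H(X,Y)

Marginals:
P(X) = (4/7, 3/7), H(X) = 0.2966 dits
P(Y) = (5/14, 2/7, 5/14), H(Y) = 0.4748 dits

Joint entropy: H(X,Y) = 0.7534 dits

I(X;Y) = 0.2966 + 0.4748 - 0.7534 = 0.0180 dits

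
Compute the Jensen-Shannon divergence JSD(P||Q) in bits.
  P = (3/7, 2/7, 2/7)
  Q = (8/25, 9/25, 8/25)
0.0095 bits

Jensen-Shannon divergence is:
JSD(P||Q) = 0.5 × D_KL(P||M) + 0.5 × D_KL(Q||M)
where M = 0.5 × (P + Q) is the mixture distribution.

M = 0.5 × (3/7, 2/7, 2/7) + 0.5 × (8/25, 9/25, 8/25) = (0.374286, 0.322857, 0.302857)

D_KL(P||M) = 0.0093 bits
D_KL(Q||M) = 0.0096 bits

JSD(P||Q) = 0.5 × 0.0093 + 0.5 × 0.0096 = 0.0095 bits

Unlike KL divergence, JSD is symmetric and bounded: 0 ≤ JSD ≤ log(2).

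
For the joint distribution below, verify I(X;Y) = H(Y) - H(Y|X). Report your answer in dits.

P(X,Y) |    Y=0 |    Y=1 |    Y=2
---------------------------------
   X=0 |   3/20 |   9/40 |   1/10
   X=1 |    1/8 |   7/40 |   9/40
I(X;Y) = 0.0120 dits

Mutual information has multiple equivalent forms:
- I(X;Y) = H(X) - H(X|Y)
- I(X;Y) = H(Y) - H(Y|X)
- I(X;Y) = H(X) + H(Y) - H(X,Y)

Computing all quantities:
H(X) = 0.3005, H(Y) = 0.4720, H(X,Y) = 0.7605
H(X|Y) = 0.2885, H(Y|X) = 0.4600

Verification:
H(X) - H(X|Y) = 0.3005 - 0.2885 = 0.0120
H(Y) - H(Y|X) = 0.4720 - 0.4600 = 0.0120
H(X) + H(Y) - H(X,Y) = 0.3005 + 0.4720 - 0.7605 = 0.0120

All forms give I(X;Y) = 0.0120 dits. ✓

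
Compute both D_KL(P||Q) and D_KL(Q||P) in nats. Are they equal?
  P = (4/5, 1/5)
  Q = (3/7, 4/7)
D_KL(P||Q) = 0.2894, D_KL(Q||P) = 0.3324

KL divergence is not symmetric: D_KL(P||Q) ≠ D_KL(Q||P) in general.

D_KL(P||Q) = 0.2894 nats
D_KL(Q||P) = 0.3324 nats

No, they are not equal!

This asymmetry is why KL divergence is not a true distance metric.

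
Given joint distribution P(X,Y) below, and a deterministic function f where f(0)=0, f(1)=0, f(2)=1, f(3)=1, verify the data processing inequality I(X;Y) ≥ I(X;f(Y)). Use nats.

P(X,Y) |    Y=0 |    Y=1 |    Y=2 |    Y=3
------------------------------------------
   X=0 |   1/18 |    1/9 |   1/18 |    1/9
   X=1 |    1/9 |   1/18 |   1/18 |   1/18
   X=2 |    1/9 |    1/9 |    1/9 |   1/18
I(X;Y) = 0.0411, I(X;f(Y)) = 0.0034, inequality holds: 0.0411 ≥ 0.0034

Data Processing Inequality: For any Markov chain X → Y → Z, we have I(X;Y) ≥ I(X;Z).

Here Z = f(Y) is a deterministic function of Y, forming X → Y → Z.

Original I(X;Y) = 0.0411 nats

After applying f:
P(X,Z) where Z=f(Y):
- P(X,Z=0) = P(X,Y=0) + P(X,Y=1)
- P(X,Z=1) = P(X,Y=2) + P(X,Y=3)

I(X;Z) = I(X;f(Y)) = 0.0034 nats

Verification: 0.0411 ≥ 0.0034 ✓

Information cannot be created by processing; the function f can only lose information about X.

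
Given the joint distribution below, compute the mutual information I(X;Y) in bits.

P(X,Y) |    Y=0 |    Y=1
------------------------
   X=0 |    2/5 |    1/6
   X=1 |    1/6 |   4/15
0.0753 bits

Mutual information: I(X;Y) = H(X) + H(Y) - H(X,Y)

Marginals:
P(X) = (17/30, 13/30), H(X) = 0.9871 bits
P(Y) = (17/30, 13/30), H(Y) = 0.9871 bits

Joint entropy: H(X,Y) = 1.8989 bits

I(X;Y) = 0.9871 + 0.9871 - 1.8989 = 0.0753 bits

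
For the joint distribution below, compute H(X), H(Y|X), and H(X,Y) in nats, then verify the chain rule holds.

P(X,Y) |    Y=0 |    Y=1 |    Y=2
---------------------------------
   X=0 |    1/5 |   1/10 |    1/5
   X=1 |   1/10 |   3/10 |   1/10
H(X,Y) = 1.6957, H(X) = 0.6931, H(Y|X) = 1.0026 (all in nats)

Chain rule: H(X,Y) = H(X) + H(Y|X)

Left side — joint entropy directly:
H(X,Y) = -Σ p(x,y) log p(x,y) = 1.6957 nats

Right side — compute H(Y|X) from the conditional distributions:
P(X) = (1/2, 1/2), so H(X) = 0.6931 nats
H(Y|X) = Σ_x P(X=x) · H(Y|X=x):
  P(Y|X=0) = (2/5, 1/5, 2/5), H(Y|X=0) = 1.0549, weight P(X=0) = 1/2
  P(Y|X=1) = (1/5, 3/5, 1/5), H(Y|X=1) = 0.9503, weight P(X=1) = 1/2
H(Y|X) = 1.0026 nats

H(X) + H(Y|X) = 0.6931 + 1.0026 = 1.6957 nats

Both sides equal 1.6957 nats. ✓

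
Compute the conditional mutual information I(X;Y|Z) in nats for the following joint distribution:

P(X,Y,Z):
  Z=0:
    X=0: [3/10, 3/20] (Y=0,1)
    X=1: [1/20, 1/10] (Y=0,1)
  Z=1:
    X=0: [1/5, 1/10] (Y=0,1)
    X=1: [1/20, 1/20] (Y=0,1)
0.0300 nats

Conditional mutual information: I(X;Y|Z) = H(X|Z) + H(Y|Z) - H(X,Y|Z)

H(Z) = 0.6730
H(X,Z) = 1.2353 → H(X|Z) = 0.5623
H(Y,Z) = 1.3452 → H(Y|Z) = 0.6721
H(X,Y,Z) = 1.8775 → H(X,Y|Z) = 1.2045

I(X;Y|Z) = 0.5623 + 0.6721 - 1.2045 = 0.0300 nats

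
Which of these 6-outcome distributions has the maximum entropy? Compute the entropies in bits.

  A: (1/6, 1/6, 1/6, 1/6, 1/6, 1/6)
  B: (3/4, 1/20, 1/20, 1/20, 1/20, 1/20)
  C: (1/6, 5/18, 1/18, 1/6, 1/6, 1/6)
A

For a discrete distribution over n outcomes, entropy is maximized by the uniform distribution.

Computing entropies:
H(A) = 2.5850 bits
H(B) = 1.3918 bits
H(C) = 2.4683 bits

The uniform distribution (where all probabilities equal 1/6) achieves the maximum entropy of log_2(6) = 2.5850 bits.

Distribution A has the highest entropy.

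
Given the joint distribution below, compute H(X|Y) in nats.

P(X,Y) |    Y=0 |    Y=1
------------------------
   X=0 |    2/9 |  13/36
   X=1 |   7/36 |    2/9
0.6755 nats

Using the chain rule: H(X|Y) = H(X,Y) - H(Y)

First, compute H(X,Y) = 1.3547 nats

Marginal P(Y) = (5/12, 7/12)
H(Y) = 0.6792 nats

H(X|Y) = H(X,Y) - H(Y) = 1.3547 - 0.6792 = 0.6755 nats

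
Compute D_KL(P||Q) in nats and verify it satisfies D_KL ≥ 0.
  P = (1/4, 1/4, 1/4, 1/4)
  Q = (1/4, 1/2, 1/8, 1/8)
0.1733 nats

KL divergence satisfies the Gibbs inequality: D_KL(P||Q) ≥ 0 for all distributions P, Q.

D_KL(P||Q) = Σ p(x) log(p(x)/q(x))
Term by term:
  x=0: 1/4 × log_e[(1/4)/(1/4)] = 0.0000
  x=1: 1/4 × log_e[(1/4)/(1/2)] = -0.1733
  x=2: 1/4 × log_e[(1/4)/(1/8)] = 0.1733
  x=3: 1/4 × log_e[(1/4)/(1/8)] = 0.1733
D_KL(P||Q) = 0.1733 nats

D_KL(P||Q) = 0.1733 ≥ 0 ✓

This non-negativity is a fundamental property: relative entropy cannot be negative because it measures how different Q is from P.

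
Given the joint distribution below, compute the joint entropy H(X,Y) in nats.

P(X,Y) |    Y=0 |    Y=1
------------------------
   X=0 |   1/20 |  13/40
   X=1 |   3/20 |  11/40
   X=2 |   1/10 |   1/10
1.6152 nats

Joint entropy is H(X,Y) = -Σ_{x,y} p(x,y) log p(x,y).

Summing over all non-zero entries:
H(X,Y) = -[1/20·log_e(1/20) + 13/40·log_e(13/40) + 3/20·log_e(3/20) + 11/40·log_e(11/40) + 1/10·log_e(1/10) + 1/10·log_e(1/10)]
H(X,Y) = 1.6152 nats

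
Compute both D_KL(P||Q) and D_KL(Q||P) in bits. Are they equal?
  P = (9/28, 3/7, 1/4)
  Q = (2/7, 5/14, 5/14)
D_KL(P||Q) = 0.0387, D_KL(Q||P) = 0.0413

KL divergence is not symmetric: D_KL(P||Q) ≠ D_KL(Q||P) in general.

D_KL(P||Q) = 0.0387 bits
D_KL(Q||P) = 0.0413 bits

No, they are not equal!

This asymmetry is why KL divergence is not a true distance metric.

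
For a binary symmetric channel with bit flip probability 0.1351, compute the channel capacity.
0.4287 bits

For a binary symmetric channel (BSC) with error probability p:
Capacity C = 1 - H(p) bits per symbol

where H(p) = -p log₂(p) - (1-p) log₂(1-p) is the binary entropy function.

H(0.1351) = 0.5713 bits
C = 1 - 0.5713 = 0.4287 bits per symbol

This means we can reliably transmit up to 0.4287 bits of information per channel use.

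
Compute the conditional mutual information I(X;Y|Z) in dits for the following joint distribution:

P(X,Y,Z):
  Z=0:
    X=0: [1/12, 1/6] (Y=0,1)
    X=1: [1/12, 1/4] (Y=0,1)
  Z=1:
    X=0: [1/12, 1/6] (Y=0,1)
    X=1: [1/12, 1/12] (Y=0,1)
0.0036 dits

Conditional mutual information: I(X;Y|Z) = H(X|Z) + H(Y|Z) - H(X,Y|Z)

H(Z) = 0.2950
H(X,Z) = 0.5898 → H(X|Z) = 0.2948
H(Y,Z) = 0.5683 → H(Y|Z) = 0.2734
H(X,Y,Z) = 0.8596 → H(X,Y|Z) = 0.5646

I(X;Y|Z) = 0.2948 + 0.2734 - 0.5646 = 0.0036 dits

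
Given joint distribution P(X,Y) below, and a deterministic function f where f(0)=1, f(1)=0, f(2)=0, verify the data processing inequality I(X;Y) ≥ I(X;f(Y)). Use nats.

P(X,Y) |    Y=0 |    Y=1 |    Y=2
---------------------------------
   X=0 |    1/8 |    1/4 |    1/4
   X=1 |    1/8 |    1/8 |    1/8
I(X;Y) = 0.0109, I(X;f(Y)) = 0.0109, inequality holds: 0.0109 ≥ 0.0109

Data Processing Inequality: For any Markov chain X → Y → Z, we have I(X;Y) ≥ I(X;Z).

Here Z = f(Y) is a deterministic function of Y, forming X → Y → Z.

Original I(X;Y) = 0.0109 nats

After applying f:
P(X,Z) where Z=f(Y):
- P(X,Z=0) = P(X,Y=1) + P(X,Y=2)
- P(X,Z=1) = P(X,Y=0)

I(X;Z) = I(X;f(Y)) = 0.0109 nats

Verification: 0.0109 ≥ 0.0109 ✓

Information cannot be created by processing; the function f can only lose information about X.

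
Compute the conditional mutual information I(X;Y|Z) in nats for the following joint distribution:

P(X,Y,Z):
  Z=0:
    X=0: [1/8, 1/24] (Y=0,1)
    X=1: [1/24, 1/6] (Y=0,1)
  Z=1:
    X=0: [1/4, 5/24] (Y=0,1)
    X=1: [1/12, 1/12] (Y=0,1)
0.0601 nats

Conditional mutual information: I(X;Y|Z) = H(X|Z) + H(Y|Z) - H(X,Y|Z)

H(Z) = 0.6616
H(X,Z) = 1.2816 → H(X|Z) = 0.6201
H(Y,Z) = 1.3510 → H(Y|Z) = 0.6894
H(X,Y,Z) = 1.9109 → H(X,Y|Z) = 1.2494

I(X;Y|Z) = 0.6201 + 0.6894 - 1.2494 = 0.0601 nats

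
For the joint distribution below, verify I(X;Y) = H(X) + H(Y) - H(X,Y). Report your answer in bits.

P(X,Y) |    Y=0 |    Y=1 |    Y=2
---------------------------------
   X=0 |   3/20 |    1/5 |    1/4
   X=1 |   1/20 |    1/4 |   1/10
I(X;Y) = 0.0606 bits

Mutual information has multiple equivalent forms:
- I(X;Y) = H(X) - H(X|Y)
- I(X;Y) = H(Y) - H(Y|X)
- I(X;Y) = H(X) + H(Y) - H(X,Y)

Computing all quantities:
H(X) = 0.9710, H(Y) = 1.5129, H(X,Y) = 2.4232
H(X|Y) = 0.9103, H(Y|X) = 1.4523

Verification:
H(X) - H(X|Y) = 0.9710 - 0.9103 = 0.0606
H(Y) - H(Y|X) = 1.5129 - 1.4523 = 0.0606
H(X) + H(Y) - H(X,Y) = 0.9710 + 1.5129 - 2.4232 = 0.0606

All forms give I(X;Y) = 0.0606 bits. ✓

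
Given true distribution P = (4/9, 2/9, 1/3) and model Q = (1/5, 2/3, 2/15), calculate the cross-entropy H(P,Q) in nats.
1.4770 nats

Cross-entropy: H(P,Q) = -Σ p(x) log q(x)

Alternatively: H(P,Q) = H(P) + D_KL(P||Q)
H(P) = 1.0609 nats
D_KL(P||Q) = 0.4162 nats

H(P,Q) = 1.0609 + 0.4162 = 1.4770 nats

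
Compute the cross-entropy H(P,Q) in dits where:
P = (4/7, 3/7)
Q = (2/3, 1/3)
0.3051 dits

Cross-entropy: H(P,Q) = -Σ p(x) log q(x)

Alternatively: H(P,Q) = H(P) + D_KL(P||Q)
H(P) = 0.2966 dits
D_KL(P||Q) = 0.0085 dits

H(P,Q) = 0.2966 + 0.0085 = 0.3051 dits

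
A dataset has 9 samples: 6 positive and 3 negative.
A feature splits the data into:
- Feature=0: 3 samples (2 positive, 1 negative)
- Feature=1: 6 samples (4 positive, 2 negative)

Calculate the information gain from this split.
0.0000 bits

Information Gain = H(Y) - H(Y|Feature)

Before split:
P(positive) = 6/9 = 0.6667
H(Y) = 0.9183 bits

After split:
Feature=0: H = 0.9183 bits (weight = 3/9)
Feature=1: H = 0.9183 bits (weight = 6/9)
H(Y|Feature) = (3/9)×0.9183 + (6/9)×0.9183 = 0.9183 bits

Information Gain = 0.9183 - 0.9183 = 0.0000 bits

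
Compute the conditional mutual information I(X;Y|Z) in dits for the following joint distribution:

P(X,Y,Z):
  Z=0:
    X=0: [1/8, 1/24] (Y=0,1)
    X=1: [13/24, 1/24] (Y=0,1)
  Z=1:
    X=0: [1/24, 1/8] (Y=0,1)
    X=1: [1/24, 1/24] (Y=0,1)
0.0110 dits

Conditional mutual information: I(X;Y|Z) = H(X|Z) + H(Y|Z) - H(X,Y|Z)

H(Z) = 0.2442
H(X,Z) = 0.4859 → H(X|Z) = 0.2416
H(Y,Z) = 0.4269 → H(Y|Z) = 0.1827
H(X,Y,Z) = 0.6575 → H(X,Y|Z) = 0.4133

I(X;Y|Z) = 0.2416 + 0.1827 - 0.4133 = 0.0110 dits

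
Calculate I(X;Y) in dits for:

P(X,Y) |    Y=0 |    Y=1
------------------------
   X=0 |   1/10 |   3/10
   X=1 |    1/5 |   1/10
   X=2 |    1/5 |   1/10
0.0375 dits

Mutual information: I(X;Y) = H(X) + H(Y) - H(X,Y)

Marginals:
P(X) = (2/5, 3/10, 3/10), H(X) = 0.4729 dits
P(Y) = (1/2, 1/2), H(Y) = 0.3010 dits

Joint entropy: H(X,Y) = 0.7365 dits

I(X;Y) = 0.4729 + 0.3010 - 0.7365 = 0.0375 dits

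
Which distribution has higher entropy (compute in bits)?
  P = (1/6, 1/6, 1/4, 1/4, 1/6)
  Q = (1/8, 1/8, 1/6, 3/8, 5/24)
P

Computing entropies in bits:
H(P) = 2.2925
H(Q) = 2.1829

Distribution P has higher entropy.

Intuition: The distribution closer to uniform (more spread out) has higher entropy.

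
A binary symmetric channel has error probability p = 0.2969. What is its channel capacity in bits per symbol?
0.1225 bits

For a binary symmetric channel (BSC) with error probability p:
Capacity C = 1 - H(p) bits per symbol

where H(p) = -p log₂(p) - (1-p) log₂(1-p) is the binary entropy function.

H(0.2969) = 0.8775 bits
C = 1 - 0.8775 = 0.1225 bits per symbol

This means we can reliably transmit up to 0.1225 bits of information per channel use.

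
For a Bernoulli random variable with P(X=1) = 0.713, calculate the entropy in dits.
0.2603 dits

The binary entropy function is:
H(p) = -p log(p) - (1-p) log(1-p)

H(0.713) = -0.713 × log_10(0.713) - 0.287 × log_10(0.287)
H(0.713) = 0.2603 dits

Note: Binary entropy is maximized at p=0.5 (H=1 bit) and minimized at p=0 or p=1 (H=0).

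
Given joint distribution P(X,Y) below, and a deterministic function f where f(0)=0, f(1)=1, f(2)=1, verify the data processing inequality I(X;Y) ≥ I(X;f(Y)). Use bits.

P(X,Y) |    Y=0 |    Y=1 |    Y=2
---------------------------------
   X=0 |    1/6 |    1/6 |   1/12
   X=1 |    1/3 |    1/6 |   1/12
I(X;Y) = 0.0207, I(X;f(Y)) = 0.0207, inequality holds: 0.0207 ≥ 0.0207

Data Processing Inequality: For any Markov chain X → Y → Z, we have I(X;Y) ≥ I(X;Z).

Here Z = f(Y) is a deterministic function of Y, forming X → Y → Z.

Original I(X;Y) = 0.0207 bits

After applying f:
P(X,Z) where Z=f(Y):
- P(X,Z=0) = P(X,Y=0)
- P(X,Z=1) = P(X,Y=1) + P(X,Y=2)

I(X;Z) = I(X;f(Y)) = 0.0207 bits

Verification: 0.0207 ≥ 0.0207 ✓

Information cannot be created by processing; the function f can only lose information about X.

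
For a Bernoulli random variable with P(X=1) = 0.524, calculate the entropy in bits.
0.9983 bits

The binary entropy function is:
H(p) = -p log(p) - (1-p) log(1-p)

H(0.524) = -0.524 × log_2(0.524) - 0.476 × log_2(0.476)
H(0.524) = 0.9983 bits

Note: Binary entropy is maximized at p=0.5 (H=1 bit) and minimized at p=0 or p=1 (H=0).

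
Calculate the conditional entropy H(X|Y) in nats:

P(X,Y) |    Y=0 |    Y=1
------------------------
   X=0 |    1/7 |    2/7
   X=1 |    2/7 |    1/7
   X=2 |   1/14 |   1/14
0.9557 nats

Using the chain rule: H(X|Y) = H(X,Y) - H(Y)

First, compute H(X,Y) = 1.6488 nats

Marginal P(Y) = (1/2, 1/2)
H(Y) = 0.6931 nats

H(X|Y) = H(X,Y) - H(Y) = 1.6488 - 0.6931 = 0.9557 nats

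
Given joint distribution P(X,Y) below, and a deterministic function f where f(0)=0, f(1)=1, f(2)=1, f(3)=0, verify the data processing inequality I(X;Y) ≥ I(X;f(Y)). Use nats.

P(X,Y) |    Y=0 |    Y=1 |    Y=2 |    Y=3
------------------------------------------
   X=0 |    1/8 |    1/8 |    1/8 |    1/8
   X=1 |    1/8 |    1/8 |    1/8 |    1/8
I(X;Y) = 0.0000, I(X;f(Y)) = 0.0000, inequality holds: 0.0000 ≥ 0.0000

Data Processing Inequality: For any Markov chain X → Y → Z, we have I(X;Y) ≥ I(X;Z).

Here Z = f(Y) is a deterministic function of Y, forming X → Y → Z.

Original I(X;Y) = 0.0000 nats

After applying f:
P(X,Z) where Z=f(Y):
- P(X,Z=0) = P(X,Y=0) + P(X,Y=3)
- P(X,Z=1) = P(X,Y=1) + P(X,Y=2)

I(X;Z) = I(X;f(Y)) = 0.0000 nats

Verification: 0.0000 ≥ 0.0000 ✓

Information cannot be created by processing; the function f can only lose information about X.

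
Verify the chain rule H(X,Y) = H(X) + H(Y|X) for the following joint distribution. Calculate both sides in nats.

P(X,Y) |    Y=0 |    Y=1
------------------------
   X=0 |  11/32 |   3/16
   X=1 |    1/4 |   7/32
H(X,Y) = 1.3600, H(X) = 0.6912, H(Y|X) = 0.6688 (all in nats)

Chain rule: H(X,Y) = H(X) + H(Y|X)

Left side — joint entropy directly:
H(X,Y) = -Σ p(x,y) log p(x,y) = 1.3600 nats

Right side — compute H(Y|X) from the conditional distributions:
P(X) = (17/32, 15/32), so H(X) = 0.6912 nats
H(Y|X) = Σ_x P(X=x) · H(Y|X=x):
  P(Y|X=0) = (11/17, 6/17), H(Y|X=0) = 0.6492, weight P(X=0) = 17/32
  P(Y|X=1) = (8/15, 7/15), H(Y|X=1) = 0.6909, weight P(X=1) = 15/32
H(Y|X) = 0.6688 nats

H(X) + H(Y|X) = 0.6912 + 0.6688 = 1.3600 nats

Both sides equal 1.3600 nats. ✓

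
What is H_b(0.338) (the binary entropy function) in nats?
0.6397 nats

The binary entropy function is:
H(p) = -p log(p) - (1-p) log(1-p)

H(0.338) = -0.338 × log_e(0.338) - 0.662 × log_e(0.662)
H(0.338) = 0.6397 nats

Note: Binary entropy is maximized at p=0.5 (H=1 bit) and minimized at p=0 or p=1 (H=0).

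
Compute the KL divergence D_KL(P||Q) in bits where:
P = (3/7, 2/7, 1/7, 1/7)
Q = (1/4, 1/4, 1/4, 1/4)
0.1576 bits

KL divergence: D_KL(P||Q) = Σ p(x) log(p(x)/q(x))

Computing term by term:
  x=0: 3/7 × log_2[(3/7)/(1/4)] = 3/7 × 0.7776 = 0.3333
  x=1: 2/7 × log_2[(2/7)/(1/4)] = 2/7 × 0.1926 = 0.0550
  x=2: 1/7 × log_2[(1/7)/(1/4)] = 1/7 × -0.8074 = -0.1153
  x=3: 1/7 × log_2[(1/7)/(1/4)] = 1/7 × -0.8074 = -0.1153

D_KL(P||Q) = 0.1576 bits

Note: KL divergence is always non-negative and equals 0 iff P = Q.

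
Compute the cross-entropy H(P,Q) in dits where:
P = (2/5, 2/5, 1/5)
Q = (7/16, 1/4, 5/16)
0.4855 dits

Cross-entropy: H(P,Q) = -Σ p(x) log q(x)

Alternatively: H(P,Q) = H(P) + D_KL(P||Q)
H(P) = 0.4581 dits
D_KL(P||Q) = 0.0273 dits

H(P,Q) = 0.4581 + 0.0273 = 0.4855 dits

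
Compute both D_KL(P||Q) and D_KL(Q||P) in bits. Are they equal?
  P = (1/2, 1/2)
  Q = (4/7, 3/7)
D_KL(P||Q) = 0.0149, D_KL(Q||P) = 0.0148

KL divergence is not symmetric: D_KL(P||Q) ≠ D_KL(Q||P) in general.

D_KL(P||Q) = 0.0149 bits
D_KL(Q||P) = 0.0148 bits

No, they are not equal!

This asymmetry is why KL divergence is not a true distance metric.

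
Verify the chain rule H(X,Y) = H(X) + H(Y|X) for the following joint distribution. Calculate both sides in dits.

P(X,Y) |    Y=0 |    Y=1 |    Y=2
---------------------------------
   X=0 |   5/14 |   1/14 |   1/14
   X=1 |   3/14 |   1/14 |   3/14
H(X,Y) = 0.6920, H(X) = 0.3010, H(Y|X) = 0.3910 (all in dits)

Chain rule: H(X,Y) = H(X) + H(Y|X)

Left side — joint entropy directly:
H(X,Y) = -Σ p(x,y) log p(x,y) = 0.6920 dits

Right side — compute H(Y|X) from the conditional distributions:
P(X) = (1/2, 1/2), so H(X) = 0.3010 dits
H(Y|X) = Σ_x P(X=x) · H(Y|X=x):
  P(Y|X=0) = (5/7, 1/7, 1/7), H(Y|X=0) = 0.3458, weight P(X=0) = 1/2
  P(Y|X=1) = (3/7, 1/7, 3/7), H(Y|X=1) = 0.4361, weight P(X=1) = 1/2
H(Y|X) = 0.3910 dits

H(X) + H(Y|X) = 0.3010 + 0.3910 = 0.6920 dits

Both sides equal 0.6920 dits. ✓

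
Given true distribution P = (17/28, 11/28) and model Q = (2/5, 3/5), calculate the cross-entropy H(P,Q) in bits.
1.0921 bits

Cross-entropy: H(P,Q) = -Σ p(x) log q(x)

Alternatively: H(P,Q) = H(P) + D_KL(P||Q)
H(P) = 0.9666 bits
D_KL(P||Q) = 0.1255 bits

H(P,Q) = 0.9666 + 0.1255 = 1.0921 bits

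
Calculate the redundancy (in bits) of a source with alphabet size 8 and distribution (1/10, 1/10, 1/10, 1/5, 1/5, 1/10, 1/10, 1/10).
0.0781 bits

Redundancy measures how far a source is from maximum entropy:
R = H_max - H(X)

Maximum entropy for 8 symbols: H_max = log_2(8) = 3.0000 bits
Actual entropy: H(X) = 2.9219 bits
Redundancy: R = 3.0000 - 2.9219 = 0.0781 bits

This redundancy represents potential for compression: the source could be compressed by 0.0781 bits per symbol.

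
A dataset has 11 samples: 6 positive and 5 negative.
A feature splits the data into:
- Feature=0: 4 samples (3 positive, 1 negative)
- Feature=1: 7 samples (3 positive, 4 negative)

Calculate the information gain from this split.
0.0721 bits

Information Gain = H(Y) - H(Y|Feature)

Before split:
P(positive) = 6/11 = 0.5455
H(Y) = 0.9940 bits

After split:
Feature=0: H = 0.8113 bits (weight = 4/11)
Feature=1: H = 0.9852 bits (weight = 7/11)
H(Y|Feature) = (4/11)×0.8113 + (7/11)×0.9852 = 0.9220 bits

Information Gain = 0.9940 - 0.9220 = 0.0721 bits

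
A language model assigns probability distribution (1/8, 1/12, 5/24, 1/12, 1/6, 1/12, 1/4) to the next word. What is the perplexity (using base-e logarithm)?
6.3799

Perplexity is e^H (or exp(H) for natural log).

First, H = -Σ p log p = 1.8532 nats
Perplexity = e^1.8532 = 6.3799

Interpretation: The model's uncertainty is equivalent to choosing uniformly among 6.4 options.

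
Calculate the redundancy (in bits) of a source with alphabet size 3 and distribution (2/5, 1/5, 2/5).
0.0630 bits

Redundancy measures how far a source is from maximum entropy:
R = H_max - H(X)

Maximum entropy for 3 symbols: H_max = log_2(3) = 1.5850 bits
Actual entropy: H(X) = 1.5219 bits
Redundancy: R = 1.5850 - 1.5219 = 0.0630 bits

This redundancy represents potential for compression: the source could be compressed by 0.0630 bits per symbol.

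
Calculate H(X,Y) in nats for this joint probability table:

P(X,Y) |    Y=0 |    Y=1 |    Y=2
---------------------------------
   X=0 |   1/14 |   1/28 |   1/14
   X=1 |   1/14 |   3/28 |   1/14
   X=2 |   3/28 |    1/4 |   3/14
2.0283 nats

Joint entropy is H(X,Y) = -Σ_{x,y} p(x,y) log p(x,y).

Summing over all non-zero entries:
H(X,Y) = -[1/14·log_e(1/14) + 1/28·log_e(1/28) + 1/14·log_e(1/14) + 1/14·log_e(1/14) + 3/28·log_e(3/28) + 1/14·log_e(1/14) + 3/28·log_e(3/28) + 1/4·log_e(1/4) + 3/14·log_e(3/14)]
H(X,Y) = 2.0283 nats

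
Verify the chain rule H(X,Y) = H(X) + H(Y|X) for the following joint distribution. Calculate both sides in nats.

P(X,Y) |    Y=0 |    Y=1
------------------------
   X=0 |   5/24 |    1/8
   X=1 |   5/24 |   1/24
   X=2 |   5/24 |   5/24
H(X,Y) = 1.6995, H(X) = 1.0776, H(Y|X) = 0.6220 (all in nats)

Chain rule: H(X,Y) = H(X) + H(Y|X)

Left side — joint entropy directly:
H(X,Y) = -Σ p(x,y) log p(x,y) = 1.6995 nats

Right side — compute H(Y|X) from the conditional distributions:
P(X) = (1/3, 1/4, 5/12), so H(X) = 1.0776 nats
H(Y|X) = Σ_x P(X=x) · H(Y|X=x):
  P(Y|X=0) = (5/8, 3/8), H(Y|X=0) = 0.6616, weight P(X=0) = 1/3
  P(Y|X=1) = (5/6, 1/6), H(Y|X=1) = 0.4506, weight P(X=1) = 1/4
  P(Y|X=2) = (1/2, 1/2), H(Y|X=2) = 0.6931, weight P(X=2) = 5/12
H(Y|X) = 0.6220 nats

H(X) + H(Y|X) = 1.0776 + 0.6220 = 1.6995 nats

Both sides equal 1.6995 nats. ✓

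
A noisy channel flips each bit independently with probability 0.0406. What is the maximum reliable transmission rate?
0.7550 bits

For a binary symmetric channel (BSC) with error probability p:
Capacity C = 1 - H(p) bits per symbol

where H(p) = -p log₂(p) - (1-p) log₂(1-p) is the binary entropy function.

H(0.0406) = 0.2450 bits
C = 1 - 0.2450 = 0.7550 bits per symbol

This means we can reliably transmit up to 0.7550 bits of information per channel use.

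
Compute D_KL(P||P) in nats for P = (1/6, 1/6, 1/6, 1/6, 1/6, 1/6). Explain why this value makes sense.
0.0000 nats

KL divergence satisfies the Gibbs inequality: D_KL(P||Q) ≥ 0 for all distributions P, Q.

D_KL(P||Q) = Σ p(x) log(p(x)/q(x))
Each term is p(x) × log_e(p(x)/p(x)) = p(x) × log_e(1) = 0, so the sum is 0.
D_KL(P||Q) = 0.0000 nats

When P = Q, the KL divergence is exactly 0, as there is no 'divergence' between identical distributions.

This non-negativity is a fundamental property: relative entropy cannot be negative because it measures how different Q is from P.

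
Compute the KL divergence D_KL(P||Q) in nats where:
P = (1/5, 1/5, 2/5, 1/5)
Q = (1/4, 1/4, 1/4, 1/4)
0.0541 nats

KL divergence: D_KL(P||Q) = Σ p(x) log(p(x)/q(x))

Computing term by term:
  x=0: 1/5 × log_e[(1/5)/(1/4)] = 1/5 × -0.2231 = -0.0446
  x=1: 1/5 × log_e[(1/5)/(1/4)] = 1/5 × -0.2231 = -0.0446
  x=2: 2/5 × log_e[(2/5)/(1/4)] = 2/5 × 0.4700 = 0.1880
  x=3: 1/5 × log_e[(1/5)/(1/4)] = 1/5 × -0.2231 = -0.0446

D_KL(P||Q) = 0.0541 nats

Note: KL divergence is always non-negative and equals 0 iff P = Q.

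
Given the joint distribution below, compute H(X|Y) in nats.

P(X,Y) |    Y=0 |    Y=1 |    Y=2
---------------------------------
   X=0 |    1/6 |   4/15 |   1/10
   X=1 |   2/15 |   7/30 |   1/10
0.6902 nats

Using the chain rule: H(X|Y) = H(X,Y) - H(Y)

First, compute H(X,Y) = 1.7198 nats

Marginal P(Y) = (3/10, 1/2, 1/5)
H(Y) = 1.0297 nats

H(X|Y) = H(X,Y) - H(Y) = 1.7198 - 1.0297 = 0.6902 nats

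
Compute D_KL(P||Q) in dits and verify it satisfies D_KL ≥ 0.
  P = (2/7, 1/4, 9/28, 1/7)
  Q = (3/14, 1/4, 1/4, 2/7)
0.0278 dits

KL divergence satisfies the Gibbs inequality: D_KL(P||Q) ≥ 0 for all distributions P, Q.

D_KL(P||Q) = Σ p(x) log(p(x)/q(x))
Term by term:
  x=0: 2/7 × log_10[(2/7)/(3/14)] = 0.0357
  x=1: 1/4 × log_10[(1/4)/(1/4)] = 0.0000
  x=2: 9/28 × log_10[(9/28)/(1/4)] = 0.0351
  x=3: 1/7 × log_10[(1/7)/(2/7)] = -0.0430
D_KL(P||Q) = 0.0278 dits

D_KL(P||Q) = 0.0278 ≥ 0 ✓

This non-negativity is a fundamental property: relative entropy cannot be negative because it measures how different Q is from P.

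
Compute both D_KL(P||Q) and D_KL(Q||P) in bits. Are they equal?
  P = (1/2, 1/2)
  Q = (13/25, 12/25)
D_KL(P||Q) = 0.0012, D_KL(Q||P) = 0.0012

KL divergence is not symmetric: D_KL(P||Q) ≠ D_KL(Q||P) in general.

D_KL(P||Q) = 0.0012 bits
D_KL(Q||P) = 0.0012 bits

In this case they happen to be equal (to 4 decimal places).

This asymmetry is why KL divergence is not a true distance metric.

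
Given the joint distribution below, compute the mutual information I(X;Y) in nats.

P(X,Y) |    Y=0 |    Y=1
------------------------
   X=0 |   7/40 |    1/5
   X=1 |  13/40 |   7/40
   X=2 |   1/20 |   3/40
0.0212 nats

Mutual information: I(X;Y) = H(X) + H(Y) - H(X,Y)

Marginals:
P(X) = (3/8, 1/2, 1/8), H(X) = 0.9743 nats
P(Y) = (11/20, 9/20), H(Y) = 0.6881 nats

Joint entropy: H(X,Y) = 1.6413 nats

I(X;Y) = 0.9743 + 0.6881 - 1.6413 = 0.0212 nats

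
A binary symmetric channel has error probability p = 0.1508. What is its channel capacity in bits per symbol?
0.3882 bits

For a binary symmetric channel (BSC) with error probability p:
Capacity C = 1 - H(p) bits per symbol

where H(p) = -p log₂(p) - (1-p) log₂(1-p) is the binary entropy function.

H(0.1508) = 0.6118 bits
C = 1 - 0.6118 = 0.3882 bits per symbol

This means we can reliably transmit up to 0.3882 bits of information per channel use.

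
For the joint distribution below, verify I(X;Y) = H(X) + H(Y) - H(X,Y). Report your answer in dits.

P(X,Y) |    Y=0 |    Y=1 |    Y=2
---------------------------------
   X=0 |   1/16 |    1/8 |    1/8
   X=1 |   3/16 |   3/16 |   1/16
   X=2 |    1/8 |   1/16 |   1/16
I(X;Y) = 0.0231 dits

Mutual information has multiple equivalent forms:
- I(X;Y) = H(X) - H(X|Y)
- I(X;Y) = H(Y) - H(Y|X)
- I(X;Y) = H(X) + H(Y) - H(X,Y)

Computing all quantities:
H(X) = 0.4654, H(Y) = 0.4700, H(X,Y) = 0.9123
H(X|Y) = 0.4423, H(Y|X) = 0.4469

Verification:
H(X) - H(X|Y) = 0.4654 - 0.4423 = 0.0231
H(Y) - H(Y|X) = 0.4700 - 0.4469 = 0.0231
H(X) + H(Y) - H(X,Y) = 0.4654 + 0.4700 - 0.9123 = 0.0231

All forms give I(X;Y) = 0.0231 dits. ✓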